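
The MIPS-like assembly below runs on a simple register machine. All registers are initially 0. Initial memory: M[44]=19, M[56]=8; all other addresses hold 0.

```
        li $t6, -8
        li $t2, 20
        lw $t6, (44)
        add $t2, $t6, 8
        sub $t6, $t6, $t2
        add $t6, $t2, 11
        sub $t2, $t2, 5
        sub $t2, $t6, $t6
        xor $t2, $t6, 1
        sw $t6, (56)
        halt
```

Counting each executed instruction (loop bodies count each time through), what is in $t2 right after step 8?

0

$t6=-8
$t2=20
$t6=M[44]=19
$t2=19+8=27
$t6=19-27=-8
$t6=27+11=38
$t2=27-5=22
$t2=38-38=0
After step 8: $t2 = 0.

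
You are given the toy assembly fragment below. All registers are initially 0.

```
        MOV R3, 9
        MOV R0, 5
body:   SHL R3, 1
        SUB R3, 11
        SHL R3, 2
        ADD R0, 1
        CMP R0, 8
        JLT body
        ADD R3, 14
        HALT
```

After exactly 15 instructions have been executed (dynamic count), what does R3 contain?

R3=9
R0=5
R3=9<<1=18
R3=18-11=7
R3=7<<2=28
R0=5+1=6
CMP R0, 8  (cmp 6,8)
JLT body: taken
R3=28<<1=56
R3=56-11=45
R3=45<<2=180
R0=6+1=7
CMP R0, 8  (cmp 7,8)
JLT body: taken
R3=180<<1=360
After step 15: R3 = 360.

360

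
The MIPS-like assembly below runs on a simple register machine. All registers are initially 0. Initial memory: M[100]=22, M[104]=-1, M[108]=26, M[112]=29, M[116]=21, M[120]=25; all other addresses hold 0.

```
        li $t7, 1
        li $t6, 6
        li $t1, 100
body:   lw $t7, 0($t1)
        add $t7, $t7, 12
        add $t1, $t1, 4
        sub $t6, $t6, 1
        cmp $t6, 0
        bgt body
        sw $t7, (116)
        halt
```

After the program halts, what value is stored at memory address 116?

$t7=1
$t6=6
$t1=100
$t7=M[100]=22
$t7=22+12=34
$t1=100+4=104
$t6=6-1=5
cmp $t6, 0  (cmp 5,0)
bgt body: taken
$t7=M[104]=-1
$t7=(-1)+12=11
$t1=104+4=108
$t6=5-1=4
cmp $t6, 0  (cmp 4,0)
bgt body: taken
$t7=M[108]=26
$t7=26+12=38
$t1=108+4=112
$t6=4-1=3
cmp $t6, 0  (cmp 3,0)
bgt body: taken
$t7=M[112]=29
$t7=29+12=41
$t1=112+4=116
$t6=3-1=2
cmp $t6, 0  (cmp 2,0)
bgt body: taken
$t7=M[116]=21
$t7=21+12=33
$t1=116+4=120
$t6=2-1=1
cmp $t6, 0  (cmp 1,0)
bgt body: taken
$t7=M[120]=25
$t7=25+12=37
$t1=120+4=124
$t6=1-1=0
cmp $t6, 0  (cmp 0,0)
bgt body: not taken
sw $t7, (116) → M[116]=37
halt.

37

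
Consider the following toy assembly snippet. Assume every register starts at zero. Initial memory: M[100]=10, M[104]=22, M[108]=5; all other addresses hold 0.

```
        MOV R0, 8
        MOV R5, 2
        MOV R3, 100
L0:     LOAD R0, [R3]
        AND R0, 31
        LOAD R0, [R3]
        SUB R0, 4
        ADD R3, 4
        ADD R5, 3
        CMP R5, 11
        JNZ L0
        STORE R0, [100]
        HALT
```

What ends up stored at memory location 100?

MOV R0, 8 → R0=8
MOV R5, 2 → R5=2
MOV R3, 100 → R3=100
LOAD R0, [R3] → R0=M[100]=10
AND R0, 31 → R0=10&31=10
LOAD R0, [R3] → R0=M[100]=10
SUB R0, 4 → R0=10-4=6
ADD R3, 4 → R3=100+4=104
ADD R5, 3 → R5=2+3=5
CMP R5, 11  (cmp 5,11)
JNZ L0: taken
LOAD R0, [R3] → R0=M[104]=22
AND R0, 31 → R0=22&31=22
LOAD R0, [R3] → R0=M[104]=22
SUB R0, 4 → R0=22-4=18
ADD R3, 4 → R3=104+4=108
ADD R5, 3 → R5=5+3=8
CMP R5, 11  (cmp 8,11)
JNZ L0: taken
LOAD R0, [R3] → R0=M[108]=5
AND R0, 31 → R0=5&31=5
LOAD R0, [R3] → R0=M[108]=5
SUB R0, 4 → R0=5-4=1
ADD R3, 4 → R3=108+4=112
ADD R5, 3 → R5=8+3=11
CMP R5, 11  (cmp 11,11)
JNZ L0: not taken
STORE R0, [100] → M[100]=1
halt.

1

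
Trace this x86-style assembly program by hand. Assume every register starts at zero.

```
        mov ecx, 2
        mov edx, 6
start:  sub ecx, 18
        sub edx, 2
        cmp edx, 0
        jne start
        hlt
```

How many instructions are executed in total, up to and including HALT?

ecx=2
edx=6
ecx=2-18=-16
edx=6-2=4
cmp edx, 0  (cmp 4,0)
jne start: taken
ecx=(-16)-18=-34
edx=4-2=2
cmp edx, 0  (cmp 2,0)
jne start: taken
ecx=(-34)-18=-52
edx=2-2=0
cmp edx, 0  (cmp 0,0)
jne start: not taken
halt.
Total executed instructions: 15.

15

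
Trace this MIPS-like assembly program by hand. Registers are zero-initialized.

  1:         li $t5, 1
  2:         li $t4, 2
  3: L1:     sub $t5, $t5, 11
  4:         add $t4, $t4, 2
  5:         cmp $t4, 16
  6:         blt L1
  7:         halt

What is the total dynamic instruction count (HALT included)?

$t5=1
$t4=2
$t5=1-11=-10
$t4=2+2=4
cmp $t4, 16  (cmp 4,16)
blt L1: taken
$t5=(-10)-11=-21
$t4=4+2=6
cmp $t4, 16  (cmp 6,16)
blt L1: taken
$t5=(-21)-11=-32
$t4=6+2=8
cmp $t4, 16  (cmp 8,16)
blt L1: taken
$t5=(-32)-11=-43
$t4=8+2=10
cmp $t4, 16  (cmp 10,16)
blt L1: taken
$t5=(-43)-11=-54
$t4=10+2=12
cmp $t4, 16  (cmp 12,16)
blt L1: taken
$t5=(-54)-11=-65
$t4=12+2=14
cmp $t4, 16  (cmp 14,16)
blt L1: taken
$t5=(-65)-11=-76
$t4=14+2=16
cmp $t4, 16  (cmp 16,16)
blt L1: not taken
halt.
Total executed instructions: 31.

31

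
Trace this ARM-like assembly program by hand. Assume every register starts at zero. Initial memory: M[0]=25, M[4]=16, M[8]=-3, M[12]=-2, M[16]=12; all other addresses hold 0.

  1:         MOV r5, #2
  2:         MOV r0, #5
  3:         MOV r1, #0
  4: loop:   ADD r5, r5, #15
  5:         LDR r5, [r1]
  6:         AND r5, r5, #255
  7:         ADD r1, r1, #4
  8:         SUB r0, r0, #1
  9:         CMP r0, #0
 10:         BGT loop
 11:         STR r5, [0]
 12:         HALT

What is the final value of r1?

after MOV r5, #2: r5=2
after MOV r0, #5: r0=5
after MOV r1, #0: r1=0
after ADD r5, r5, #15: r5=2+15=17
after LDR r5, [r1]: r5=M[0]=25
after AND r5, r5, #255: r5=25&255=25
after ADD r1, r1, #4: r1=0+4=4
after SUB r0, r0, #1: r0=5-1=4
CMP r0, #0  (cmp 4,0)
BGT loop: taken
after ADD r5, r5, #15: r5=25+15=40
after LDR r5, [r1]: r5=M[4]=16
after AND r5, r5, #255: r5=16&255=16
after ADD r1, r1, #4: r1=4+4=8
after SUB r0, r0, #1: r0=4-1=3
CMP r0, #0  (cmp 3,0)
BGT loop: taken
after ADD r5, r5, #15: r5=16+15=31
after LDR r5, [r1]: r5=M[8]=-3
after AND r5, r5, #255: r5=(-3)&255=253
after ADD r1, r1, #4: r1=8+4=12
after SUB r0, r0, #1: r0=3-1=2
CMP r0, #0  (cmp 2,0)
BGT loop: taken
after ADD r5, r5, #15: r5=253+15=268
after LDR r5, [r1]: r5=M[12]=-2
after AND r5, r5, #255: r5=(-2)&255=254
after ADD r1, r1, #4: r1=12+4=16
after SUB r0, r0, #1: r0=2-1=1
CMP r0, #0  (cmp 1,0)
BGT loop: taken
after ADD r5, r5, #15: r5=254+15=269
after LDR r5, [r1]: r5=M[16]=12
after AND r5, r5, #255: r5=12&255=12
after ADD r1, r1, #4: r1=16+4=20
after SUB r0, r0, #1: r0=1-1=0
CMP r0, #0  (cmp 0,0)
BGT loop: not taken
STR r5, [0] → M[0]=12
halt.

20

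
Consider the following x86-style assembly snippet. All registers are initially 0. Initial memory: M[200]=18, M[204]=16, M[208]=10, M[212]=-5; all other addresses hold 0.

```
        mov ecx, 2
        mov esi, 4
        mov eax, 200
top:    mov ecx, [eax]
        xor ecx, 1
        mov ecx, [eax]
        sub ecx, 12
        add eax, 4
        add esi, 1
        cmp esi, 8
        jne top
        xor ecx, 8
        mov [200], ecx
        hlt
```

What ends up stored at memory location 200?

-25

after mov ecx, 2: ecx=2
after mov esi, 4: esi=4
after mov eax, 200: eax=200
after mov ecx, [eax]: ecx=M[200]=18
after xor ecx, 1: ecx=18^1=19
after mov ecx, [eax]: ecx=M[200]=18
after sub ecx, 12: ecx=18-12=6
after add eax, 4: eax=200+4=204
after add esi, 1: esi=4+1=5
cmp esi, 8  (cmp 5,8)
jne top: taken
after mov ecx, [eax]: ecx=M[204]=16
after xor ecx, 1: ecx=16^1=17
after mov ecx, [eax]: ecx=M[204]=16
after sub ecx, 12: ecx=16-12=4
after add eax, 4: eax=204+4=208
after add esi, 1: esi=5+1=6
cmp esi, 8  (cmp 6,8)
jne top: taken
after mov ecx, [eax]: ecx=M[208]=10
after xor ecx, 1: ecx=10^1=11
after mov ecx, [eax]: ecx=M[208]=10
after sub ecx, 12: ecx=10-12=-2
after add eax, 4: eax=208+4=212
after add esi, 1: esi=6+1=7
cmp esi, 8  (cmp 7,8)
jne top: taken
after mov ecx, [eax]: ecx=M[212]=-5
after xor ecx, 1: ecx=(-5)^1=-6
after mov ecx, [eax]: ecx=M[212]=-5
after sub ecx, 12: ecx=(-5)-12=-17
after add eax, 4: eax=212+4=216
after add esi, 1: esi=7+1=8
cmp esi, 8  (cmp 8,8)
jne top: not taken
after xor ecx, 8: ecx=(-17)^8=-25
mov [200], ecx → M[200]=-25
halt.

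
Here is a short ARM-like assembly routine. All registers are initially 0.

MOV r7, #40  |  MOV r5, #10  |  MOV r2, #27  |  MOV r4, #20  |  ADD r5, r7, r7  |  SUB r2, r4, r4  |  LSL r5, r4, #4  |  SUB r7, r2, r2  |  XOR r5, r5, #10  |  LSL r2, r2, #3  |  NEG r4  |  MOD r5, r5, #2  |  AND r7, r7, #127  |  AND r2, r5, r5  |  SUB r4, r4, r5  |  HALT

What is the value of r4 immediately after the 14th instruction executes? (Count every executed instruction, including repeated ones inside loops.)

r7=40
r5=10
r2=27
r4=20
r5=40+40=80
r2=20-20=0
r5=20<<4=320
r7=0-0=0
r5=320^10=330
r2=0<<3=0
r4=-(20)=-20
r5=330%2=0
r7=0&127=0
r2=0&0=0
After step 14: r4 = -20.

-20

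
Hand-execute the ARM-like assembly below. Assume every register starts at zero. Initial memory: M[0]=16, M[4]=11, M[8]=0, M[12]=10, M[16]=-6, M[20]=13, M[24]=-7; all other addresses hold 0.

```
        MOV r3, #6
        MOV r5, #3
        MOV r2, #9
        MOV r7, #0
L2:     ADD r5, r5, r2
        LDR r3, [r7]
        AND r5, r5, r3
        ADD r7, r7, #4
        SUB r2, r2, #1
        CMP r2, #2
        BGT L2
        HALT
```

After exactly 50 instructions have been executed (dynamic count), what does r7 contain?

MOV r3, #6 → r3=6
MOV r5, #3 → r5=3
MOV r2, #9 → r2=9
MOV r7, #0 → r7=0
ADD r5, r5, r2 → r5=3+9=12
LDR r3, [r7] → r3=M[0]=16
AND r5, r5, r3 → r5=12&16=0
ADD r7, r7, #4 → r7=0+4=4
SUB r2, r2, #1 → r2=9-1=8
CMP r2, #2  (cmp 8,2)
BGT L2: taken
ADD r5, r5, r2 → r5=0+8=8
LDR r3, [r7] → r3=M[4]=11
AND r5, r5, r3 → r5=8&11=8
ADD r7, r7, #4 → r7=4+4=8
SUB r2, r2, #1 → r2=8-1=7
CMP r2, #2  (cmp 7,2)
BGT L2: taken
ADD r5, r5, r2 → r5=8+7=15
LDR r3, [r7] → r3=M[8]=0
AND r5, r5, r3 → r5=15&0=0
ADD r7, r7, #4 → r7=8+4=12
SUB r2, r2, #1 → r2=7-1=6
CMP r2, #2  (cmp 6,2)
BGT L2: taken
ADD r5, r5, r2 → r5=0+6=6
LDR r3, [r7] → r3=M[12]=10
AND r5, r5, r3 → r5=6&10=2
ADD r7, r7, #4 → r7=12+4=16
SUB r2, r2, #1 → r2=6-1=5
CMP r2, #2  (cmp 5,2)
BGT L2: taken
ADD r5, r5, r2 → r5=2+5=7
LDR r3, [r7] → r3=M[16]=-6
AND r5, r5, r3 → r5=7&(-6)=2
ADD r7, r7, #4 → r7=16+4=20
SUB r2, r2, #1 → r2=5-1=4
CMP r2, #2  (cmp 4,2)
BGT L2: taken
ADD r5, r5, r2 → r5=2+4=6
LDR r3, [r7] → r3=M[20]=13
AND r5, r5, r3 → r5=6&13=4
ADD r7, r7, #4 → r7=20+4=24
SUB r2, r2, #1 → r2=4-1=3
CMP r2, #2  (cmp 3,2)
BGT L2: taken
ADD r5, r5, r2 → r5=4+3=7
LDR r3, [r7] → r3=M[24]=-7
AND r5, r5, r3 → r5=7&(-7)=1
ADD r7, r7, #4 → r7=24+4=28
After step 50: r7 = 28.

28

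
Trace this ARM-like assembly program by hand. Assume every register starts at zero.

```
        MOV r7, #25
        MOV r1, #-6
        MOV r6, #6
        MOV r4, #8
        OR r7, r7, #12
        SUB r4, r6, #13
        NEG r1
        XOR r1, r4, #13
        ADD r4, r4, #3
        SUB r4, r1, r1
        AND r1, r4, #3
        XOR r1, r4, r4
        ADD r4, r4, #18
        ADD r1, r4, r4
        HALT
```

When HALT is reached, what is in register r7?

29

after MOV r7, #25: r7=25
after MOV r1, #-6: r1=-6
after MOV r6, #6: r6=6
after MOV r4, #8: r4=8
after OR r7, r7, #12: r7=25|12=29
after SUB r4, r6, #13: r4=6-13=-7
after NEG r1: r1=-(-6)=6
after XOR r1, r4, #13: r1=(-7)^13=-12
after ADD r4, r4, #3: r4=(-7)+3=-4
after SUB r4, r1, r1: r4=(-12)-(-12)=0
after AND r1, r4, #3: r1=0&3=0
after XOR r1, r4, r4: r1=0^0=0
after ADD r4, r4, #18: r4=0+18=18
after ADD r1, r4, r4: r1=18+18=36
halt.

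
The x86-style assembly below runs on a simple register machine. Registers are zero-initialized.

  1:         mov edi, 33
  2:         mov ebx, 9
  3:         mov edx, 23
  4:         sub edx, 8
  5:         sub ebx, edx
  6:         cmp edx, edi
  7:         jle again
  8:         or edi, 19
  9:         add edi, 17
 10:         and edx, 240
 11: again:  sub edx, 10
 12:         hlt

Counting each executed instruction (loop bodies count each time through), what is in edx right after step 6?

15

mov edi, 33 → edi=33
mov ebx, 9 → ebx=9
mov edx, 23 → edx=23
sub edx, 8 → edx=23-8=15
sub ebx, edx → ebx=9-15=-6
cmp edx, edi  (cmp 15,33)
After step 6: edx = 15.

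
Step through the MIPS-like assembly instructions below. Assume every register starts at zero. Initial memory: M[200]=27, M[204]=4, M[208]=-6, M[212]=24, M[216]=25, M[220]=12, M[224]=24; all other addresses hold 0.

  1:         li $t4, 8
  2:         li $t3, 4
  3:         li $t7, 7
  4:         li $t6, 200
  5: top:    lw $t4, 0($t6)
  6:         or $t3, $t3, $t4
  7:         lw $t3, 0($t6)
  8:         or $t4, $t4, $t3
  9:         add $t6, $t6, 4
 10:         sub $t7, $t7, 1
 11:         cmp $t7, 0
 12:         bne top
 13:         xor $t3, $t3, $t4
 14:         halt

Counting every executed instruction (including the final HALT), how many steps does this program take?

li $t4, 8 → $t4=8
li $t3, 4 → $t3=4
li $t7, 7 → $t7=7
li $t6, 200 → $t6=200
lw $t4, 0($t6) → $t4=M[200]=27
or $t3, $t3, $t4 → $t3=4|27=31
lw $t3, 0($t6) → $t3=M[200]=27
or $t4, $t4, $t3 → $t4=27|27=27
add $t6, $t6, 4 → $t6=200+4=204
sub $t7, $t7, 1 → $t7=7-1=6
cmp $t7, 0  (cmp 6,0)
bne top: taken
lw $t4, 0($t6) → $t4=M[204]=4
or $t3, $t3, $t4 → $t3=27|4=31
lw $t3, 0($t6) → $t3=M[204]=4
or $t4, $t4, $t3 → $t4=4|4=4
add $t6, $t6, 4 → $t6=204+4=208
sub $t7, $t7, 1 → $t7=6-1=5
cmp $t7, 0  (cmp 5,0)
bne top: taken
lw $t4, 0($t6) → $t4=M[208]=-6
or $t3, $t3, $t4 → $t3=4|(-6)=-2
lw $t3, 0($t6) → $t3=M[208]=-6
or $t4, $t4, $t3 → $t4=(-6)|(-6)=-6
add $t6, $t6, 4 → $t6=208+4=212
sub $t7, $t7, 1 → $t7=5-1=4
cmp $t7, 0  (cmp 4,0)
bne top: taken
lw $t4, 0($t6) → $t4=M[212]=24
or $t3, $t3, $t4 → $t3=(-6)|24=-6
lw $t3, 0($t6) → $t3=M[212]=24
or $t4, $t4, $t3 → $t4=24|24=24
add $t6, $t6, 4 → $t6=212+4=216
sub $t7, $t7, 1 → $t7=4-1=3
cmp $t7, 0  (cmp 3,0)
bne top: taken
lw $t4, 0($t6) → $t4=M[216]=25
or $t3, $t3, $t4 → $t3=24|25=25
lw $t3, 0($t6) → $t3=M[216]=25
or $t4, $t4, $t3 → $t4=25|25=25
add $t6, $t6, 4 → $t6=216+4=220
sub $t7, $t7, 1 → $t7=3-1=2
cmp $t7, 0  (cmp 2,0)
bne top: taken
lw $t4, 0($t6) → $t4=M[220]=12
or $t3, $t3, $t4 → $t3=25|12=29
lw $t3, 0($t6) → $t3=M[220]=12
or $t4, $t4, $t3 → $t4=12|12=12
add $t6, $t6, 4 → $t6=220+4=224
sub $t7, $t7, 1 → $t7=2-1=1
cmp $t7, 0  (cmp 1,0)
bne top: taken
lw $t4, 0($t6) → $t4=M[224]=24
or $t3, $t3, $t4 → $t3=12|24=28
lw $t3, 0($t6) → $t3=M[224]=24
or $t4, $t4, $t3 → $t4=24|24=24
add $t6, $t6, 4 → $t6=224+4=228
sub $t7, $t7, 1 → $t7=1-1=0
cmp $t7, 0  (cmp 0,0)
bne top: not taken
xor $t3, $t3, $t4 → $t3=24^24=0
halt.
Total executed instructions: 62.

62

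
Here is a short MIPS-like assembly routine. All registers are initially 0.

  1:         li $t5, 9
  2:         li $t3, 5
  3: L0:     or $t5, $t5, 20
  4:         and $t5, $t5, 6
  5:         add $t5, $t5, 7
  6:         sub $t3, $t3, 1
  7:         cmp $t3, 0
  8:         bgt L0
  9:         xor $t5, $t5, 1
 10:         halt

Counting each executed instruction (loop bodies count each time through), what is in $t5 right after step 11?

$t5=9
$t3=5
$t5=9|20=29
$t5=29&6=4
$t5=4+7=11
$t3=5-1=4
cmp $t3, 0  (cmp 4,0)
bgt L0: taken
$t5=11|20=31
$t5=31&6=6
$t5=6+7=13
After step 11: $t5 = 13.

13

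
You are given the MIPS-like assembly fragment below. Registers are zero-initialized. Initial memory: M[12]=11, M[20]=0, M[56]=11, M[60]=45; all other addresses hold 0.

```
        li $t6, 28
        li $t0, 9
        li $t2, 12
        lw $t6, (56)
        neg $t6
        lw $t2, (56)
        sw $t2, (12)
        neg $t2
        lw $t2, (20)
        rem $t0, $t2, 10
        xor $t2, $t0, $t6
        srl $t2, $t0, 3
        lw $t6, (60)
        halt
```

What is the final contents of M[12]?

11

after li $t6, 28: $t6=28
after li $t0, 9: $t0=9
after li $t2, 12: $t2=12
after lw $t6, (56): $t6=M[56]=11
after neg $t6: $t6=-(11)=-11
after lw $t2, (56): $t2=M[56]=11
sw $t2, (12) → M[12]=11
after neg $t2: $t2=-(11)=-11
after lw $t2, (20): $t2=M[20]=0
after rem $t0, $t2, 10: $t0=0%10=0
after xor $t2, $t0, $t6: $t2=0^(-11)=-11
after srl $t2, $t0, 3: $t2=0>>3=0
after lw $t6, (60): $t6=M[60]=45
halt.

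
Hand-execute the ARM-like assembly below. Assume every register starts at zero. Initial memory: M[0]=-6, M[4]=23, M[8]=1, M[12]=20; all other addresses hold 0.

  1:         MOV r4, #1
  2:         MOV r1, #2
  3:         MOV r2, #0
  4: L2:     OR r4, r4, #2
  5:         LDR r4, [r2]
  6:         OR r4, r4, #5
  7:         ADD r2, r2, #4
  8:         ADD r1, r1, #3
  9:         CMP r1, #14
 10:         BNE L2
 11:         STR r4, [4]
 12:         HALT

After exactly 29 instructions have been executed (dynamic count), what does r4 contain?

21

r4=1
r1=2
r2=0
r4=1|2=3
r4=M[0]=-6
r4=(-6)|5=-1
r2=0+4=4
r1=2+3=5
CMP r1, #14  (cmp 5,14)
BNE L2: taken
r4=(-1)|2=-1
r4=M[4]=23
r4=23|5=23
r2=4+4=8
r1=5+3=8
CMP r1, #14  (cmp 8,14)
BNE L2: taken
r4=23|2=23
r4=M[8]=1
r4=1|5=5
r2=8+4=12
r1=8+3=11
CMP r1, #14  (cmp 11,14)
BNE L2: taken
r4=5|2=7
r4=M[12]=20
r4=20|5=21
r2=12+4=16
r1=11+3=14
After step 29: r4 = 21.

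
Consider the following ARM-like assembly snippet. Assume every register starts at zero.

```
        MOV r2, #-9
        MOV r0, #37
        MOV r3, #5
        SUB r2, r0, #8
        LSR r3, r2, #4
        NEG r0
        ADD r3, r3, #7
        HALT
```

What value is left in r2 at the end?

29

after MOV r2, #-9: r2=-9
after MOV r0, #37: r0=37
after MOV r3, #5: r3=5
after SUB r2, r0, #8: r2=37-8=29
after LSR r3, r2, #4: r3=29>>4=1
after NEG r0: r0=-(37)=-37
after ADD r3, r3, #7: r3=1+7=8
halt.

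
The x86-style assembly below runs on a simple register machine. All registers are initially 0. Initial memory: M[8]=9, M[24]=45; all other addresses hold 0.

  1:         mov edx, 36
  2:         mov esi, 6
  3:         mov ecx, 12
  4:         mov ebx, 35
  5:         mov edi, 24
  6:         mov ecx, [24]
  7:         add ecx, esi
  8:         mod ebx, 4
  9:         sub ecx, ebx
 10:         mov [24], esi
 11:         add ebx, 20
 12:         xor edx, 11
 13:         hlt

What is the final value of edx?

mov edx, 36 → edx=36
mov esi, 6 → esi=6
mov ecx, 12 → ecx=12
mov ebx, 35 → ebx=35
mov edi, 24 → edi=24
mov ecx, [24] → ecx=M[24]=45
add ecx, esi → ecx=45+6=51
mod ebx, 4 → ebx=35%4=3
sub ecx, ebx → ecx=51-3=48
mov [24], esi → M[24]=6
add ebx, 20 → ebx=3+20=23
xor edx, 11 → edx=36^11=47
halt.

47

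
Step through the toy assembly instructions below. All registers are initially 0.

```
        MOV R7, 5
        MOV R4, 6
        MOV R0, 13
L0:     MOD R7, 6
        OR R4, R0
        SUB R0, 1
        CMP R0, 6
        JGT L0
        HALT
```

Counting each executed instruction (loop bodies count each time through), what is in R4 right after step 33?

MOV R7, 5 → R7=5
MOV R4, 6 → R4=6
MOV R0, 13 → R0=13
MOD R7, 6 → R7=5%6=5
OR R4, R0 → R4=6|13=15
SUB R0, 1 → R0=13-1=12
CMP R0, 6  (cmp 12,6)
JGT L0: taken
MOD R7, 6 → R7=5%6=5
OR R4, R0 → R4=15|12=15
SUB R0, 1 → R0=12-1=11
CMP R0, 6  (cmp 11,6)
JGT L0: taken
MOD R7, 6 → R7=5%6=5
OR R4, R0 → R4=15|11=15
SUB R0, 1 → R0=11-1=10
CMP R0, 6  (cmp 10,6)
JGT L0: taken
MOD R7, 6 → R7=5%6=5
OR R4, R0 → R4=15|10=15
SUB R0, 1 → R0=10-1=9
CMP R0, 6  (cmp 9,6)
JGT L0: taken
MOD R7, 6 → R7=5%6=5
OR R4, R0 → R4=15|9=15
SUB R0, 1 → R0=9-1=8
CMP R0, 6  (cmp 8,6)
JGT L0: taken
MOD R7, 6 → R7=5%6=5
OR R4, R0 → R4=15|8=15
SUB R0, 1 → R0=8-1=7
CMP R0, 6  (cmp 7,6)
JGT L0: taken
After step 33: R4 = 15.

15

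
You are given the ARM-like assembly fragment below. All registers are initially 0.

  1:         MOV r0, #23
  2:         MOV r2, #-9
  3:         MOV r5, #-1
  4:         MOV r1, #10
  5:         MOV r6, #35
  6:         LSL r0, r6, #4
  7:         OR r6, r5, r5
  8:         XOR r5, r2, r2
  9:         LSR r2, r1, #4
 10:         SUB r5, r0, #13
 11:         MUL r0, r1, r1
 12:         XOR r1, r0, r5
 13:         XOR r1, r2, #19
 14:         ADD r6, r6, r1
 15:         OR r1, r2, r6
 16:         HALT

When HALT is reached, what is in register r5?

547

r0=23
r2=-9
r5=-1
r1=10
r6=35
r0=35<<4=560
r6=(-1)|(-1)=-1
r5=(-9)^(-9)=0
r2=10>>4=0
r5=560-13=547
r0=10*10=100
r1=100^547=583
r1=0^19=19
r6=(-1)+19=18
r1=0|18=18
halt.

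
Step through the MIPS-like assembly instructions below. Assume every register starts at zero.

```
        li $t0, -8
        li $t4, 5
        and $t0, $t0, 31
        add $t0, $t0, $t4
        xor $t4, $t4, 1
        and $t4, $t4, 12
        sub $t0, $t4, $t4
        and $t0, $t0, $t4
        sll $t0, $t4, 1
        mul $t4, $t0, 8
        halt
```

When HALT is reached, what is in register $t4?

li $t0, -8 → $t0=-8
li $t4, 5 → $t4=5
and $t0, $t0, 31 → $t0=(-8)&31=24
add $t0, $t0, $t4 → $t0=24+5=29
xor $t4, $t4, 1 → $t4=5^1=4
and $t4, $t4, 12 → $t4=4&12=4
sub $t0, $t4, $t4 → $t0=4-4=0
and $t0, $t0, $t4 → $t0=0&4=0
sll $t0, $t4, 1 → $t0=4<<1=8
mul $t4, $t0, 8 → $t4=8*8=64
halt.

64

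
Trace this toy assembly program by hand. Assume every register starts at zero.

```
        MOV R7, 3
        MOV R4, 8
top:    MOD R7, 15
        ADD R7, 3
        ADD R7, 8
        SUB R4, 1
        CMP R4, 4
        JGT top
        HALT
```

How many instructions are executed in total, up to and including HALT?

27

MOV R7, 3 → R7=3
MOV R4, 8 → R4=8
MOD R7, 15 → R7=3%15=3
ADD R7, 3 → R7=3+3=6
ADD R7, 8 → R7=6+8=14
SUB R4, 1 → R4=8-1=7
CMP R4, 4  (cmp 7,4)
JGT top: taken
MOD R7, 15 → R7=14%15=14
ADD R7, 3 → R7=14+3=17
ADD R7, 8 → R7=17+8=25
SUB R4, 1 → R4=7-1=6
CMP R4, 4  (cmp 6,4)
JGT top: taken
MOD R7, 15 → R7=25%15=10
ADD R7, 3 → R7=10+3=13
ADD R7, 8 → R7=13+8=21
SUB R4, 1 → R4=6-1=5
CMP R4, 4  (cmp 5,4)
JGT top: taken
MOD R7, 15 → R7=21%15=6
ADD R7, 3 → R7=6+3=9
ADD R7, 8 → R7=9+8=17
SUB R4, 1 → R4=5-1=4
CMP R4, 4  (cmp 4,4)
JGT top: not taken
halt.
Total executed instructions: 27.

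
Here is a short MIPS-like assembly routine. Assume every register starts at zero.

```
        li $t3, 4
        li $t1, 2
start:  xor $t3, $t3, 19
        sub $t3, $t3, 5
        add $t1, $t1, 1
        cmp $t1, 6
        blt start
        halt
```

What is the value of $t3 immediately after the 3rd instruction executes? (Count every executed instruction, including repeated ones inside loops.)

li $t3, 4 → $t3=4
li $t1, 2 → $t1=2
xor $t3, $t3, 19 → $t3=4^19=23
After step 3: $t3 = 23.

23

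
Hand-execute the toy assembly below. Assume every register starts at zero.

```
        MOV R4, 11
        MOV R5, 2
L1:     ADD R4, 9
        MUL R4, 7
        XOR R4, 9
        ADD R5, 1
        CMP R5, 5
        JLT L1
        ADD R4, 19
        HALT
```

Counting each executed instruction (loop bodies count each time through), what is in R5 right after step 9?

R4=11
R5=2
R4=11+9=20
R4=20*7=140
R4=140^9=133
R5=2+1=3
CMP R5, 5  (cmp 3,5)
JLT L1: taken
R4=133+9=142
After step 9: R5 = 3.

3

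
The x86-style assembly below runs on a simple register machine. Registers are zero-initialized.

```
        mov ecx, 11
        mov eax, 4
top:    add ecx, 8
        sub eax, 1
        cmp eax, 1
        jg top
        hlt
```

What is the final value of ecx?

35

ecx=11
eax=4
ecx=11+8=19
eax=4-1=3
cmp eax, 1  (cmp 3,1)
jg top: taken
ecx=19+8=27
eax=3-1=2
cmp eax, 1  (cmp 2,1)
jg top: taken
ecx=27+8=35
eax=2-1=1
cmp eax, 1  (cmp 1,1)
jg top: not taken
halt.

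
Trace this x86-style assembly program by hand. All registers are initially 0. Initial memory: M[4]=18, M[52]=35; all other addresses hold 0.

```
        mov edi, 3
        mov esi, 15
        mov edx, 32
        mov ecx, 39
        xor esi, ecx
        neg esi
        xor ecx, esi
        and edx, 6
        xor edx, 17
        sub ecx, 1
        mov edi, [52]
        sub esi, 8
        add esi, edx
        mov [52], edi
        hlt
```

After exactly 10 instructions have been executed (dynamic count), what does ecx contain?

-2

after mov edi, 3: edi=3
after mov esi, 15: esi=15
after mov edx, 32: edx=32
after mov ecx, 39: ecx=39
after xor esi, ecx: esi=15^39=40
after neg esi: esi=-(40)=-40
after xor ecx, esi: ecx=39^(-40)=-1
after and edx, 6: edx=32&6=0
after xor edx, 17: edx=0^17=17
after sub ecx, 1: ecx=(-1)-1=-2
After step 10: ecx = -2.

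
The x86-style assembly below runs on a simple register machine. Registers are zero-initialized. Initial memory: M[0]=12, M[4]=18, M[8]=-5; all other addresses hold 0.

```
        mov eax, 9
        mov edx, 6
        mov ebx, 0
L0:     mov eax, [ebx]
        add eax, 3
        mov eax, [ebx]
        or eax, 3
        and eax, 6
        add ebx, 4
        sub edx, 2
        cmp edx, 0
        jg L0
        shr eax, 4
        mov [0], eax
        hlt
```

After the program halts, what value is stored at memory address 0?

0

after mov eax, 9: eax=9
after mov edx, 6: edx=6
after mov ebx, 0: ebx=0
after mov eax, [ebx]: eax=M[0]=12
after add eax, 3: eax=12+3=15
after mov eax, [ebx]: eax=M[0]=12
after or eax, 3: eax=12|3=15
after and eax, 6: eax=15&6=6
after add ebx, 4: ebx=0+4=4
after sub edx, 2: edx=6-2=4
cmp edx, 0  (cmp 4,0)
jg L0: taken
after mov eax, [ebx]: eax=M[4]=18
after add eax, 3: eax=18+3=21
after mov eax, [ebx]: eax=M[4]=18
after or eax, 3: eax=18|3=19
after and eax, 6: eax=19&6=2
after add ebx, 4: ebx=4+4=8
after sub edx, 2: edx=4-2=2
cmp edx, 0  (cmp 2,0)
jg L0: taken
after mov eax, [ebx]: eax=M[8]=-5
after add eax, 3: eax=(-5)+3=-2
after mov eax, [ebx]: eax=M[8]=-5
after or eax, 3: eax=(-5)|3=-5
after and eax, 6: eax=(-5)&6=2
after add ebx, 4: ebx=8+4=12
after sub edx, 2: edx=2-2=0
cmp edx, 0  (cmp 0,0)
jg L0: not taken
after shr eax, 4: eax=2>>4=0
mov [0], eax → M[0]=0
halt.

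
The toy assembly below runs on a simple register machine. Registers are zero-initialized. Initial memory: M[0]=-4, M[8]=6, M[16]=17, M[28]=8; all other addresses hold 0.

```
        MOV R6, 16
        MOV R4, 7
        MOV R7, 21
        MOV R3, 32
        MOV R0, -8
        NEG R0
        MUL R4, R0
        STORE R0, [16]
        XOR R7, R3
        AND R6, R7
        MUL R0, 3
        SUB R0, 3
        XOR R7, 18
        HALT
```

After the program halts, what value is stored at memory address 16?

after MOV R6, 16: R6=16
after MOV R4, 7: R4=7
after MOV R7, 21: R7=21
after MOV R3, 32: R3=32
after MOV R0, -8: R0=-8
after NEG R0: R0=-(-8)=8
after MUL R4, R0: R4=7*8=56
STORE R0, [16] → M[16]=8
after XOR R7, R3: R7=21^32=53
after AND R6, R7: R6=16&53=16
after MUL R0, 3: R0=8*3=24
after SUB R0, 3: R0=24-3=21
after XOR R7, 18: R7=53^18=39
halt.

8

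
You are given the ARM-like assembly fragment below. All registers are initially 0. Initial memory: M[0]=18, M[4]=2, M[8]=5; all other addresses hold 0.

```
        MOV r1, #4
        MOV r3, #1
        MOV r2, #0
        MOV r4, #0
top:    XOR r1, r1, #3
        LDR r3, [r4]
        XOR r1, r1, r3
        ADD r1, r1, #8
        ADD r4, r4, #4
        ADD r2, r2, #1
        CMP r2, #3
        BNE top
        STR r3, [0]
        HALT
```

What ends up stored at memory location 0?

MOV r1, #4 → r1=4
MOV r3, #1 → r3=1
MOV r2, #0 → r2=0
MOV r4, #0 → r4=0
XOR r1, r1, #3 → r1=4^3=7
LDR r3, [r4] → r3=M[0]=18
XOR r1, r1, r3 → r1=7^18=21
ADD r1, r1, #8 → r1=21+8=29
ADD r4, r4, #4 → r4=0+4=4
ADD r2, r2, #1 → r2=0+1=1
CMP r2, #3  (cmp 1,3)
BNE top: taken
XOR r1, r1, #3 → r1=29^3=30
LDR r3, [r4] → r3=M[4]=2
XOR r1, r1, r3 → r1=30^2=28
ADD r1, r1, #8 → r1=28+8=36
ADD r4, r4, #4 → r4=4+4=8
ADD r2, r2, #1 → r2=1+1=2
CMP r2, #3  (cmp 2,3)
BNE top: taken
XOR r1, r1, #3 → r1=36^3=39
LDR r3, [r4] → r3=M[8]=5
XOR r1, r1, r3 → r1=39^5=34
ADD r1, r1, #8 → r1=34+8=42
ADD r4, r4, #4 → r4=8+4=12
ADD r2, r2, #1 → r2=2+1=3
CMP r2, #3  (cmp 3,3)
BNE top: not taken
STR r3, [0] → M[0]=5
halt.

5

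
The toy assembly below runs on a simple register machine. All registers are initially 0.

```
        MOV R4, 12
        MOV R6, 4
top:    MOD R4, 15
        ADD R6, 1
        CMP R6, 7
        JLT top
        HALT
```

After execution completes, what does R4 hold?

MOV R4, 12 → R4=12
MOV R6, 4 → R6=4
MOD R4, 15 → R4=12%15=12
ADD R6, 1 → R6=4+1=5
CMP R6, 7  (cmp 5,7)
JLT top: taken
MOD R4, 15 → R4=12%15=12
ADD R6, 1 → R6=5+1=6
CMP R6, 7  (cmp 6,7)
JLT top: taken
MOD R4, 15 → R4=12%15=12
ADD R6, 1 → R6=6+1=7
CMP R6, 7  (cmp 7,7)
JLT top: not taken
halt.

12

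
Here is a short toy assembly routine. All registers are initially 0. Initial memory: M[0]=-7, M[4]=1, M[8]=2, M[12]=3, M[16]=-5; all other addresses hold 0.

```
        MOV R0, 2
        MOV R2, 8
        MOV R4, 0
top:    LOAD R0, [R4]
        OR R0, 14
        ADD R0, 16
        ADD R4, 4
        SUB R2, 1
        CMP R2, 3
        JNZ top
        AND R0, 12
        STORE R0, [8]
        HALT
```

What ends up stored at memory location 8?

MOV R0, 2 → R0=2
MOV R2, 8 → R2=8
MOV R4, 0 → R4=0
LOAD R0, [R4] → R0=M[0]=-7
OR R0, 14 → R0=(-7)|14=-1
ADD R0, 16 → R0=(-1)+16=15
ADD R4, 4 → R4=0+4=4
SUB R2, 1 → R2=8-1=7
CMP R2, 3  (cmp 7,3)
JNZ top: taken
LOAD R0, [R4] → R0=M[4]=1
OR R0, 14 → R0=1|14=15
ADD R0, 16 → R0=15+16=31
ADD R4, 4 → R4=4+4=8
SUB R2, 1 → R2=7-1=6
CMP R2, 3  (cmp 6,3)
JNZ top: taken
LOAD R0, [R4] → R0=M[8]=2
OR R0, 14 → R0=2|14=14
ADD R0, 16 → R0=14+16=30
ADD R4, 4 → R4=8+4=12
SUB R2, 1 → R2=6-1=5
CMP R2, 3  (cmp 5,3)
JNZ top: taken
LOAD R0, [R4] → R0=M[12]=3
OR R0, 14 → R0=3|14=15
ADD R0, 16 → R0=15+16=31
ADD R4, 4 → R4=12+4=16
SUB R2, 1 → R2=5-1=4
CMP R2, 3  (cmp 4,3)
JNZ top: taken
LOAD R0, [R4] → R0=M[16]=-5
OR R0, 14 → R0=(-5)|14=-1
ADD R0, 16 → R0=(-1)+16=15
ADD R4, 4 → R4=16+4=20
SUB R2, 1 → R2=4-1=3
CMP R2, 3  (cmp 3,3)
JNZ top: not taken
AND R0, 12 → R0=15&12=12
STORE R0, [8] → M[8]=12
halt.

12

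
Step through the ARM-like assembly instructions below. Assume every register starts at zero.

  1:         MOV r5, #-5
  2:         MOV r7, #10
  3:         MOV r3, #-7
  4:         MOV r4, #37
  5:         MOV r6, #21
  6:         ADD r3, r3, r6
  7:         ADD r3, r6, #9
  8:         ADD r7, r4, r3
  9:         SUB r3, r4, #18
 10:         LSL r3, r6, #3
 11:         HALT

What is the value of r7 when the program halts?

MOV r5, #-5 → r5=-5
MOV r7, #10 → r7=10
MOV r3, #-7 → r3=-7
MOV r4, #37 → r4=37
MOV r6, #21 → r6=21
ADD r3, r3, r6 → r3=(-7)+21=14
ADD r3, r6, #9 → r3=21+9=30
ADD r7, r4, r3 → r7=37+30=67
SUB r3, r4, #18 → r3=37-18=19
LSL r3, r6, #3 → r3=21<<3=168
halt.

67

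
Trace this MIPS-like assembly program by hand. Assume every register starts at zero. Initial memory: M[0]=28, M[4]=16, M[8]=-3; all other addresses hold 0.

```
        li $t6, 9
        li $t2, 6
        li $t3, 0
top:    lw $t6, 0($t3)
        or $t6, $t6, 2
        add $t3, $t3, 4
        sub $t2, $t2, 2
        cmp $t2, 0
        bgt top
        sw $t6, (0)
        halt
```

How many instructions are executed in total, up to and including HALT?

23

$t6=9
$t2=6
$t3=0
$t6=M[0]=28
$t6=28|2=30
$t3=0+4=4
$t2=6-2=4
cmp $t2, 0  (cmp 4,0)
bgt top: taken
$t6=M[4]=16
$t6=16|2=18
$t3=4+4=8
$t2=4-2=2
cmp $t2, 0  (cmp 2,0)
bgt top: taken
$t6=M[8]=-3
$t6=(-3)|2=-1
$t3=8+4=12
$t2=2-2=0
cmp $t2, 0  (cmp 0,0)
bgt top: not taken
sw $t6, (0) → M[0]=-1
halt.
Total executed instructions: 23.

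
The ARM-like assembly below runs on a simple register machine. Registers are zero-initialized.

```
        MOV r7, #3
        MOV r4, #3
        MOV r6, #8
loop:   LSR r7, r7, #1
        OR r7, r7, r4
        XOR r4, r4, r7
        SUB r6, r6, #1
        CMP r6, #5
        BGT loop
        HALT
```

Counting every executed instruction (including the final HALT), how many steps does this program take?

22

MOV r7, #3 → r7=3
MOV r4, #3 → r4=3
MOV r6, #8 → r6=8
LSR r7, r7, #1 → r7=3>>1=1
OR r7, r7, r4 → r7=1|3=3
XOR r4, r4, r7 → r4=3^3=0
SUB r6, r6, #1 → r6=8-1=7
CMP r6, #5  (cmp 7,5)
BGT loop: taken
LSR r7, r7, #1 → r7=3>>1=1
OR r7, r7, r4 → r7=1|0=1
XOR r4, r4, r7 → r4=0^1=1
SUB r6, r6, #1 → r6=7-1=6
CMP r6, #5  (cmp 6,5)
BGT loop: taken
LSR r7, r7, #1 → r7=1>>1=0
OR r7, r7, r4 → r7=0|1=1
XOR r4, r4, r7 → r4=1^1=0
SUB r6, r6, #1 → r6=6-1=5
CMP r6, #5  (cmp 5,5)
BGT loop: not taken
halt.
Total executed instructions: 22.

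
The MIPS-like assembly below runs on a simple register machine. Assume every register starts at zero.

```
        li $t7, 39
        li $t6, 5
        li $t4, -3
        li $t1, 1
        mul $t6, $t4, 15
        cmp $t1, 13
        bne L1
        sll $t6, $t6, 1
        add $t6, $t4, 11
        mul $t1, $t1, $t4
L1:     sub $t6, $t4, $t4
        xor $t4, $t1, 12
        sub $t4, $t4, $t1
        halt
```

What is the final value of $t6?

0

li $t7, 39 → $t7=39
li $t6, 5 → $t6=5
li $t4, -3 → $t4=-3
li $t1, 1 → $t1=1
mul $t6, $t4, 15 → $t6=(-3)*15=-45
cmp $t1, 13  (cmp 1,13)
bne L1: taken
sub $t6, $t4, $t4 → $t6=(-3)-(-3)=0
xor $t4, $t1, 12 → $t4=1^12=13
sub $t4, $t4, $t1 → $t4=13-1=12
halt.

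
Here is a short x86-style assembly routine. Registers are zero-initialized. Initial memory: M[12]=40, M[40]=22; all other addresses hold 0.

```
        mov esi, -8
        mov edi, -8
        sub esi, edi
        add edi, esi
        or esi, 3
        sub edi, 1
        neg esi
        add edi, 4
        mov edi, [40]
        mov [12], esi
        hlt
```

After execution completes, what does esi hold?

-3

after mov esi, -8: esi=-8
after mov edi, -8: edi=-8
after sub esi, edi: esi=(-8)-(-8)=0
after add edi, esi: edi=(-8)+0=-8
after or esi, 3: esi=0|3=3
after sub edi, 1: edi=(-8)-1=-9
after neg esi: esi=-(3)=-3
after add edi, 4: edi=(-9)+4=-5
after mov edi, [40]: edi=M[40]=22
mov [12], esi → M[12]=-3
halt.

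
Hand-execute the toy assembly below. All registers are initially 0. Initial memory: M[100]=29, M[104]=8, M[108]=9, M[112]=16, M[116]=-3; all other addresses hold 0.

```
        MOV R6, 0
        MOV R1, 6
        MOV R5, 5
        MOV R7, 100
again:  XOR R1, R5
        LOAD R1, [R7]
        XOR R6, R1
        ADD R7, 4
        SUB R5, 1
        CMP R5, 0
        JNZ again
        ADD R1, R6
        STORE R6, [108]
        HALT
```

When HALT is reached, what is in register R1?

after MOV R6, 0: R6=0
after MOV R1, 6: R1=6
after MOV R5, 5: R5=5
after MOV R7, 100: R7=100
after XOR R1, R5: R1=6^5=3
after LOAD R1, [R7]: R1=M[100]=29
after XOR R6, R1: R6=0^29=29
after ADD R7, 4: R7=100+4=104
after SUB R5, 1: R5=5-1=4
CMP R5, 0  (cmp 4,0)
JNZ again: taken
after XOR R1, R5: R1=29^4=25
after LOAD R1, [R7]: R1=M[104]=8
after XOR R6, R1: R6=29^8=21
after ADD R7, 4: R7=104+4=108
after SUB R5, 1: R5=4-1=3
CMP R5, 0  (cmp 3,0)
JNZ again: taken
after XOR R1, R5: R1=8^3=11
after LOAD R1, [R7]: R1=M[108]=9
after XOR R6, R1: R6=21^9=28
after ADD R7, 4: R7=108+4=112
after SUB R5, 1: R5=3-1=2
CMP R5, 0  (cmp 2,0)
JNZ again: taken
after XOR R1, R5: R1=9^2=11
after LOAD R1, [R7]: R1=M[112]=16
after XOR R6, R1: R6=28^16=12
after ADD R7, 4: R7=112+4=116
after SUB R5, 1: R5=2-1=1
CMP R5, 0  (cmp 1,0)
JNZ again: taken
after XOR R1, R5: R1=16^1=17
after LOAD R1, [R7]: R1=M[116]=-3
after XOR R6, R1: R6=12^(-3)=-15
after ADD R7, 4: R7=116+4=120
after SUB R5, 1: R5=1-1=0
CMP R5, 0  (cmp 0,0)
JNZ again: not taken
after ADD R1, R6: R1=(-3)+(-15)=-18
STORE R6, [108] → M[108]=-15
halt.

-18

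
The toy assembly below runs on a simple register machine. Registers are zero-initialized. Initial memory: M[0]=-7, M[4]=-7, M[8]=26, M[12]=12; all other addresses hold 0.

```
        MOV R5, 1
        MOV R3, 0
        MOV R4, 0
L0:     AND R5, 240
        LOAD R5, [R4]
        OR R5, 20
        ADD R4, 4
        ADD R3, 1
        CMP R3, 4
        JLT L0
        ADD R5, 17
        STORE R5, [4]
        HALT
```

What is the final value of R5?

MOV R5, 1 → R5=1
MOV R3, 0 → R3=0
MOV R4, 0 → R4=0
AND R5, 240 → R5=1&240=0
LOAD R5, [R4] → R5=M[0]=-7
OR R5, 20 → R5=(-7)|20=-3
ADD R4, 4 → R4=0+4=4
ADD R3, 1 → R3=0+1=1
CMP R3, 4  (cmp 1,4)
JLT L0: taken
AND R5, 240 → R5=(-3)&240=240
LOAD R5, [R4] → R5=M[4]=-7
OR R5, 20 → R5=(-7)|20=-3
ADD R4, 4 → R4=4+4=8
ADD R3, 1 → R3=1+1=2
CMP R3, 4  (cmp 2,4)
JLT L0: taken
AND R5, 240 → R5=(-3)&240=240
LOAD R5, [R4] → R5=M[8]=26
OR R5, 20 → R5=26|20=30
ADD R4, 4 → R4=8+4=12
ADD R3, 1 → R3=2+1=3
CMP R3, 4  (cmp 3,4)
JLT L0: taken
AND R5, 240 → R5=30&240=16
LOAD R5, [R4] → R5=M[12]=12
OR R5, 20 → R5=12|20=28
ADD R4, 4 → R4=12+4=16
ADD R3, 1 → R3=3+1=4
CMP R3, 4  (cmp 4,4)
JLT L0: not taken
ADD R5, 17 → R5=28+17=45
STORE R5, [4] → M[4]=45
halt.

45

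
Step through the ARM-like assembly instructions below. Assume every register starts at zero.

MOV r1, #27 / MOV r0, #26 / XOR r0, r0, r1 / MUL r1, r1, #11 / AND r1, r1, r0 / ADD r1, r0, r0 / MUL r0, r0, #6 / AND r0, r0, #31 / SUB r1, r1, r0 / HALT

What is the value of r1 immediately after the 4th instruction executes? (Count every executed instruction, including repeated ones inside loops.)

after MOV r1, #27: r1=27
after MOV r0, #26: r0=26
after XOR r0, r0, r1: r0=26^27=1
after MUL r1, r1, #11: r1=27*11=297
After step 4: r1 = 297.

297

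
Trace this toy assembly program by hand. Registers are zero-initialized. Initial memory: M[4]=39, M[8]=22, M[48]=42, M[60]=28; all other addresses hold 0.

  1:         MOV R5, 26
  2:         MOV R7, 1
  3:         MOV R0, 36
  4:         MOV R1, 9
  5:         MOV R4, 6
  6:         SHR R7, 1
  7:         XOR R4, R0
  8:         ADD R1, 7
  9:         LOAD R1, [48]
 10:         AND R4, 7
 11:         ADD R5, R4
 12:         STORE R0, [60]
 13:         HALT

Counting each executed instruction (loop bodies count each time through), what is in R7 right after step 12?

0

R5=26
R7=1
R0=36
R1=9
R4=6
R7=1>>1=0
R4=6^36=34
R1=9+7=16
R1=M[48]=42
R4=34&7=2
R5=26+2=28
STORE R0, [60] → M[60]=36
After step 12: R7 = 0.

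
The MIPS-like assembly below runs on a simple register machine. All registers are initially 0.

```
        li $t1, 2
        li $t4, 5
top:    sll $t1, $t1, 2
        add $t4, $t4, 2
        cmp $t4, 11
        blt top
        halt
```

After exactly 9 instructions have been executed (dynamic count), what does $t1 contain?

$t1=2
$t4=5
$t1=2<<2=8
$t4=5+2=7
cmp $t4, 11  (cmp 7,11)
blt top: taken
$t1=8<<2=32
$t4=7+2=9
cmp $t4, 11  (cmp 9,11)
After step 9: $t1 = 32.

32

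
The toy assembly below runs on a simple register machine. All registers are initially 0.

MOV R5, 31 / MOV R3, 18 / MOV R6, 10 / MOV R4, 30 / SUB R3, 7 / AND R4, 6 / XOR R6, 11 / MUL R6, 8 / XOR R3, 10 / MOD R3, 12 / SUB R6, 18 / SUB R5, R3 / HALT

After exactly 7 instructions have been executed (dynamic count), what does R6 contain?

1

MOV R5, 31 → R5=31
MOV R3, 18 → R3=18
MOV R6, 10 → R6=10
MOV R4, 30 → R4=30
SUB R3, 7 → R3=18-7=11
AND R4, 6 → R4=30&6=6
XOR R6, 11 → R6=10^11=1
After step 7: R6 = 1.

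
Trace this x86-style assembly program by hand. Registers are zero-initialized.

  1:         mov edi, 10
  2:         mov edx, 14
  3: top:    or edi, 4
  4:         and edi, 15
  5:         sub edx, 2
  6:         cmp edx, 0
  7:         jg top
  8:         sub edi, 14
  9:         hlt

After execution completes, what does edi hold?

edi=10
edx=14
edi=10|4=14
edi=14&15=14
edx=14-2=12
cmp edx, 0  (cmp 12,0)
jg top: taken
edi=14|4=14
edi=14&15=14
edx=12-2=10
cmp edx, 0  (cmp 10,0)
jg top: taken
edi=14|4=14
edi=14&15=14
edx=10-2=8
cmp edx, 0  (cmp 8,0)
jg top: taken
edi=14|4=14
edi=14&15=14
edx=8-2=6
cmp edx, 0  (cmp 6,0)
jg top: taken
edi=14|4=14
edi=14&15=14
edx=6-2=4
cmp edx, 0  (cmp 4,0)
jg top: taken
edi=14|4=14
edi=14&15=14
edx=4-2=2
cmp edx, 0  (cmp 2,0)
jg top: taken
edi=14|4=14
edi=14&15=14
edx=2-2=0
cmp edx, 0  (cmp 0,0)
jg top: not taken
edi=14-14=0
halt.

0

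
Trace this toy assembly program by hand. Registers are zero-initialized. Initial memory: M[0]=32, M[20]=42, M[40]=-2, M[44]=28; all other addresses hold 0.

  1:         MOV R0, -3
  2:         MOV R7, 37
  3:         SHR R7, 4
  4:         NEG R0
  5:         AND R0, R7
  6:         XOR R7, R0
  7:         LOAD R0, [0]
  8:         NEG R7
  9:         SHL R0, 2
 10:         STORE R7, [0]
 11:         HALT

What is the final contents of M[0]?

R0=-3
R7=37
R7=37>>4=2
R0=-(-3)=3
R0=3&2=2
R7=2^2=0
R0=M[0]=32
R7=-(0)=0
R0=32<<2=128
STORE R7, [0] → M[0]=0
halt.

0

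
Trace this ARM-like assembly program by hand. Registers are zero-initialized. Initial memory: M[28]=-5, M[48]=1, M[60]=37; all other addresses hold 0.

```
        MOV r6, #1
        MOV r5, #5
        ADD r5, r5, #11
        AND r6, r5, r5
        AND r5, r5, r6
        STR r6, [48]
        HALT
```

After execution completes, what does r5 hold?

after MOV r6, #1: r6=1
after MOV r5, #5: r5=5
after ADD r5, r5, #11: r5=5+11=16
after AND r6, r5, r5: r6=16&16=16
after AND r5, r5, r6: r5=16&16=16
STR r6, [48] → M[48]=16
halt.

16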